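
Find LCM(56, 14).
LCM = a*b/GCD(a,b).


GCD(56, 14) = 14
LCM = 56*14/14 = 784/14 = 56

LCM = 56


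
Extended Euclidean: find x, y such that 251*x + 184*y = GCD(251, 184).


Tabular extended Euclidean (each row: r = 251*s + 184*t):
r=251, s=1, t=0
r=184, s=0, t=1
q=1: r=67, s=1, t=-1   [251*(1) + 184*(-1) = 67]
q=2: r=50, s=-2, t=3   [251*(-2) + 184*(3) = 50]
q=1: r=17, s=3, t=-4   [251*(3) + 184*(-4) = 17]
q=2: r=16, s=-8, t=11   [251*(-8) + 184*(11) = 16]
q=1: r=1, s=11, t=-15   [251*(11) + 184*(-15) = 1]
q=16: r=0, s=-184, t=251   [251*(-184) + 184*(251) = 0]
GCD = 1; from the row with r=1: x=11, y=-15
Check: 251*(11) + 184*(-15) = 2761 - 2760 = 1

GCD = 1, x = 11, y = -15


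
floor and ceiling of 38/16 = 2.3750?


38/16 = 2.3750
floor = 2
ceil = 3

floor = 2, ceil = 3


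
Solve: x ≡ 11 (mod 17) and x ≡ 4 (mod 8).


M = 17*8 = 136
M1 = M/17 = 8, M2 = M/8 = 17
M1^(-1) mod 17 = 15, M2^(-1) mod 8 = 1
x = 11*8*15 + 4*17*1 = 1388
1388 mod 136 = 28
Check: 28 mod 17 = 11 ✓, 28 mod 8 = 4 ✓

x ≡ 28 (mod 136)


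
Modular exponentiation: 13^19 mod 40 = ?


13^1 mod 40 = 13
13^2 mod 40 = 9
13^3 mod 40 = 37
13^4 mod 40 = 1
13^5 mod 40 = 13
13^6 mod 40 = 9
13^7 mod 40 = 37
13^8 mod 40 = 1
13^9 mod 40 = 13
13^10 mod 40 = 9
13^11 mod 40 = 37
13^12 mod 40 = 1
13^13 mod 40 = 13
13^14 mod 40 = 9
13^15 mod 40 = 37
13^16 mod 40 = 1
13^17 mod 40 = 13
13^18 mod 40 = 9
13^19 mod 40 = 37


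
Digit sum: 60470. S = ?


6 + 0 + 4 + 7 + 0 = 17


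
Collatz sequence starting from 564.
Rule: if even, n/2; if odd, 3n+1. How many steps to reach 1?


564 → 282 → 141 → 424 → 212 → 106 → 53 → 160 → 80 → 40 → 20 → 10 → 5 → 16 → 8 → 4 → 2 → 1
Total steps = 17

17 steps


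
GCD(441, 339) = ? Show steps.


441 = 1 * 339 + 102
339 = 3 * 102 + 33
102 = 3 * 33 + 3
33 = 11 * 3 + 0
GCD = 3


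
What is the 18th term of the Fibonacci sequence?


Sequence: 1, 1, 2, 3, 5, 8, 13, 21, 34, 55, 89, 144, 233, 377, 610, 987, 1597, 2584
F(18) = 2584


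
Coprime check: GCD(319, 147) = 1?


Euclidean algorithm:
319 = 2 * 147 + 25
147 = 5 * 25 + 22
25 = 1 * 22 + 3
22 = 7 * 3 + 1
3 = 3 * 1 + 0
GCD(319, 147) = 1

Yes, coprime (GCD = 1)


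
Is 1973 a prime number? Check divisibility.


Check divisors up to sqrt(1973) = 44.4185
No divisors found.
1973 is prime.

Yes, 1973 is prime


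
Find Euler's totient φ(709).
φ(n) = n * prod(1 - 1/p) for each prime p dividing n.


709 = 709
Prime factors: 709
φ(709) = 709 × (1-1/709)
= 709 × 708/709 = 708

φ(709) = 708


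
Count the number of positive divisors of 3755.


3755 = 5^1 × 751^1
d(3755) = (1+1) × (1+1) = 4

4 divisors


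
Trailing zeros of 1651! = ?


floor(1651/5) = 330
floor(1651/25) = 66
floor(1651/125) = 13
floor(1651/625) = 2
Total = 411

411 trailing zeros


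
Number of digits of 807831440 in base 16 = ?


807831440 in base 16 = 30268790
Number of digits = 8

8 digits (base 16)


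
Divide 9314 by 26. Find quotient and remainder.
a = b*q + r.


9314 = 26 * 358 + 6
Check: 9308 + 6 = 9314

q = 358, r = 6


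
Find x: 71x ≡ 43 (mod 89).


GCD(71, 89) = 1, unique solution
a^(-1) mod 89 = 84
x = 84 * 43 mod 89 = 52

x ≡ 52 (mod 89)


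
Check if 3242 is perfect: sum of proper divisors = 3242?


Proper divisors of 3242: 1, 2, 1621
Sum = 1 + 2 + 1621 = 1624

No, 3242 is not perfect (1624 ≠ 3242)


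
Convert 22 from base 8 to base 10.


22 (base 8) = 18 (decimal)
18 (decimal) = 18 (base 10)


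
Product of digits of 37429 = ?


3 × 7 × 4 × 2 × 9 = 1512


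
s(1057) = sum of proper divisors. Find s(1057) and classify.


Proper divisors: 1, 7, 151
Sum = 1 + 7 + 151 = 159
159 < 1057 → deficient

s(1057) = 159 (deficient)


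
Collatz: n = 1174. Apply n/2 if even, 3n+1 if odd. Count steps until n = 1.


1174 → 587 → 1762 → 881 → 2644 → 1322 → 661 → 1984 → 992 → 496 → 248 → 124 → 62 → 31 → 94 → 47 → 142 → 71 → 214 → 107 → 322 → 161 → 484 → 242 → 121 → 364 → 182 → 91 → 274 → 137 → 412 → 206 → 103 → 310 → 155 → 466 → 233 → 700 → 350 → 175 → 526 → 263 → 790 → 395 → 1186 → 593 → 1780 → 890 → 445 → 1336 → 668 → 334 → 167 → 502 → 251 → 754 → 377 → 1132 → 566 → 283 → 850 → 425 → 1276 → 638 → 319 → 958 → 479 → 1438 → 719 → 2158 → 1079 → 3238 → 1619 → 4858 → 2429 → 7288 → 3644 → 1822 → 911 → 2734 → 1367 → 4102 → 2051 → 6154 → 3077 → 9232 → 4616 → 2308 → 1154 → 577 → 1732 → 866 → 433 → 1300 → 650 → 325 → 976 → 488 → 244 → 122 → 61 → 184 → 92 → 46 → 23 → 70 → 35 → 106 → 53 → 160 → 80 → 40 → 20 → 10 → 5 → 16 → 8 → 4 → 2 → 1
Total steps = 119

119 steps


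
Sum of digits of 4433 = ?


4 + 4 + 3 + 3 = 14


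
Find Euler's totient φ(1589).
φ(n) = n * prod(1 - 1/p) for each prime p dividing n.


1589 = 7 × 227
Prime factors: 7, 227
φ(1589) = 1589 × (1-1/7) × (1-1/227)
= 1589 × 6/7 × 226/227 = 1356

φ(1589) = 1356


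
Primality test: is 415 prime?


415 / 5 = 83 (exact division)
415 is NOT prime.

No, 415 is not prime


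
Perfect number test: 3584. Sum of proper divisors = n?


Proper divisors of 3584: 1, 2, 4, 7, 8, 14, 16, 28, 32, 56, 64, 112, 128, 224, 256, 448, 512, 896, 1792
Sum = 1 + 2 + 4 + 7 + 8 + 14 + 16 + 28 + 32 + 56 + 64 + 112 + 128 + 224 + 256 + 448 + 512 + 896 + 1792 = 4600

No, 3584 is not perfect (4600 ≠ 3584)


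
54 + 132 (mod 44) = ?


54 + 132 = 186
186 mod 44 = 10


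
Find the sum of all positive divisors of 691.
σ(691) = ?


Divisors of 691: 1, 691
Sum = 1 + 691 = 692

σ(691) = 692


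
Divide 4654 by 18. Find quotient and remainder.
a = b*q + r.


4654 = 18 * 258 + 10
Check: 4644 + 10 = 4654

q = 258, r = 10


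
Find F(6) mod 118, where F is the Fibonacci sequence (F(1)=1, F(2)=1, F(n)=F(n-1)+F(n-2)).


F(k) mod 118 for k=1..6:
1, 1, 2, 3, 5, 8
F(6) mod 118 = 8


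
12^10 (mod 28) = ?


12^1 mod 28 = 12
12^2 mod 28 = 4
12^3 mod 28 = 20
12^4 mod 28 = 16
12^5 mod 28 = 24
12^6 mod 28 = 8
12^7 mod 28 = 12
12^8 mod 28 = 4
12^9 mod 28 = 20
12^10 mod 28 = 16


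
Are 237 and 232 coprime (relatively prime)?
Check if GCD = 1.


Euclidean algorithm:
237 = 1 * 232 + 5
232 = 46 * 5 + 2
5 = 2 * 2 + 1
2 = 2 * 1 + 0
GCD(237, 232) = 1

Yes, coprime (GCD = 1)


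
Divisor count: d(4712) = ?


4712 = 2^3 × 19^1 × 31^1
d(4712) = (3+1) × (1+1) × (1+1) = 16

16 divisors


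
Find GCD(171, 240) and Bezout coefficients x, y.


Tabular extended Euclidean (each row: r = 171*s + 240*t):
r=171, s=1, t=0
r=240, s=0, t=1
q=0: r=171, s=1, t=0   [171*(1) + 240*(0) = 171]
q=1: r=69, s=-1, t=1   [171*(-1) + 240*(1) = 69]
q=2: r=33, s=3, t=-2   [171*(3) + 240*(-2) = 33]
q=2: r=3, s=-7, t=5   [171*(-7) + 240*(5) = 3]
q=11: r=0, s=80, t=-57   [171*(80) + 240*(-57) = 0]
GCD = 3; from the row with r=3: x=-7, y=5
Check: 171*(-7) + 240*(5) = -1197 + 1200 = 3

GCD = 3, x = -7, y = 5


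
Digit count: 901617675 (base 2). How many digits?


901617675 in base 2 = 110101101111011001100000001011
Number of digits = 30

30 digits (base 2)


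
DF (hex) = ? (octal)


DF (base 16) = 223 (decimal)
223 (decimal) = 337 (base 8)


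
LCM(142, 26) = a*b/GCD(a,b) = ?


GCD(142, 26) = 2
LCM = 142*26/2 = 3692/2 = 1846

LCM = 1846


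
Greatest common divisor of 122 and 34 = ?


122 = 3 * 34 + 20
34 = 1 * 20 + 14
20 = 1 * 14 + 6
14 = 2 * 6 + 2
6 = 3 * 2 + 0
GCD = 2


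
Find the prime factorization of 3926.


3926 / 2 = 1963
1963 / 13 = 151
151 / 151 = 1
3926 = 2 × 13 × 151


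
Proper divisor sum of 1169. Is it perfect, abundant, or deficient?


Proper divisors: 1, 7, 167
Sum = 1 + 7 + 167 = 175
175 < 1169 → deficient

s(1169) = 175 (deficient)


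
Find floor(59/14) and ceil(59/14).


59/14 = 4.2143
floor = 4
ceil = 5

floor = 4, ceil = 5


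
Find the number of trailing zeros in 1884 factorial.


floor(1884/5) = 376
floor(1884/25) = 75
floor(1884/125) = 15
floor(1884/625) = 3
Total = 469

469 trailing zeros


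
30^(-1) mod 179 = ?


Use the extended Euclidean algorithm on (179, 30); each row r = 179*s + 30*t:
r=179, s=1, t=0
r=30, s=0, t=1
q=5: r=29, s=1, t=-5   [179*(1) + 30*(-5) = 29]
q=1: r=1, s=-1, t=6   [179*(-1) + 30*(6) = 1]
q=29: r=0, s=30, t=-179   [179*(30) + 30*(-179) = 0]
GCD = 1 with t = 6, so 30*(6) ≡ 1 (mod 179)
Inverse = 6 mod 179 = 6
Check: 30 * 6 = 180 ≡ 1 (mod 179)

30^(-1) ≡ 6 (mod 179)


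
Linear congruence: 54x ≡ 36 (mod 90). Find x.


GCD(54, 90) = 18 divides 36
Divide: 3x ≡ 2 (mod 5)
x ≡ 4 (mod 5)


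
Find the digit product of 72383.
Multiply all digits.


7 × 2 × 3 × 8 × 3 = 1008


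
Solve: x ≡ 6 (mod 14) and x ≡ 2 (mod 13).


M = 14*13 = 182
M1 = M/14 = 13, M2 = M/13 = 14
M1^(-1) mod 14 = 13, M2^(-1) mod 13 = 1
x = 6*13*13 + 2*14*1 = 1042
1042 mod 182 = 132
Check: 132 mod 14 = 6 ✓, 132 mod 13 = 2 ✓

x ≡ 132 (mod 182)


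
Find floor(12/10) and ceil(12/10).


12/10 = 1.2000
floor = 1
ceil = 2

floor = 1, ceil = 2


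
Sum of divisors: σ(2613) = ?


Divisors of 2613: 1, 3, 13, 39, 67, 201, 871, 2613
Sum = 1 + 3 + 13 + 39 + 67 + 201 + 871 + 2613 = 3808

σ(2613) = 3808


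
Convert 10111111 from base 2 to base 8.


10111111 (base 2) = 191 (decimal)
191 (decimal) = 277 (base 8)


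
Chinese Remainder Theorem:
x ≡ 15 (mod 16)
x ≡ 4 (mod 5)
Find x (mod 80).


M = 16*5 = 80
M1 = M/16 = 5, M2 = M/5 = 16
M1^(-1) mod 16 = 13, M2^(-1) mod 5 = 1
x = 15*5*13 + 4*16*1 = 1039
1039 mod 80 = 79
Check: 79 mod 16 = 15 ✓, 79 mod 5 = 4 ✓

x ≡ 79 (mod 80)


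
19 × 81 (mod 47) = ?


19 × 81 = 1539
1539 mod 47 = 35


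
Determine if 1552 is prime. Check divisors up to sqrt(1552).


1552 / 2 = 776 (exact division)
1552 is NOT prime.

No, 1552 is not prime


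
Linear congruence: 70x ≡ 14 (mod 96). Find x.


GCD(70, 96) = 2 divides 14
Divide: 35x ≡ 7 (mod 48)
x ≡ 29 (mod 48)


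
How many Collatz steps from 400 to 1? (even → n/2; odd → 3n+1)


400 → 200 → 100 → 50 → 25 → 76 → 38 → 19 → 58 → 29 → 88 → 44 → 22 → 11 → 34 → 17 → 52 → 26 → 13 → 40 → 20 → 10 → 5 → 16 → 8 → 4 → 2 → 1
Total steps = 27

27 steps


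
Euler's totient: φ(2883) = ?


2883 = 3 × 31^2
Prime factors: 3, 31
φ(2883) = 2883 × (1-1/3) × (1-1/31)
= 2883 × 2/3 × 30/31 = 1860

φ(2883) = 1860


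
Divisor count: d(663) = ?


663 = 3^1 × 13^1 × 17^1
d(663) = (1+1) × (1+1) × (1+1) = 8

8 divisors


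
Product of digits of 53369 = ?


5 × 3 × 3 × 6 × 9 = 2430


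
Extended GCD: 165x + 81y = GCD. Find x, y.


Tabular extended Euclidean (each row: r = 165*s + 81*t):
r=165, s=1, t=0
r=81, s=0, t=1
q=2: r=3, s=1, t=-2   [165*(1) + 81*(-2) = 3]
q=27: r=0, s=-27, t=55   [165*(-27) + 81*(55) = 0]
GCD = 3; from the row with r=3: x=1, y=-2
Check: 165*(1) + 81*(-2) = 165 - 162 = 3

GCD = 3, x = 1, y = -2


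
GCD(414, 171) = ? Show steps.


414 = 2 * 171 + 72
171 = 2 * 72 + 27
72 = 2 * 27 + 18
27 = 1 * 18 + 9
18 = 2 * 9 + 0
GCD = 9


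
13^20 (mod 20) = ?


13^1 mod 20 = 13
13^2 mod 20 = 9
13^3 mod 20 = 17
13^4 mod 20 = 1
13^5 mod 20 = 13
13^6 mod 20 = 9
13^7 mod 20 = 17
13^8 mod 20 = 1
13^9 mod 20 = 13
13^10 mod 20 = 9
13^11 mod 20 = 17
13^12 mod 20 = 1
13^13 mod 20 = 13
13^14 mod 20 = 9
13^15 mod 20 = 17
13^16 mod 20 = 1
13^17 mod 20 = 13
13^18 mod 20 = 9
13^19 mod 20 = 17
13^20 mod 20 = 1


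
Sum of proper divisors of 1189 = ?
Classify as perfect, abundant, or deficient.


Proper divisors: 1, 29, 41
Sum = 1 + 29 + 41 = 71
71 < 1189 → deficient

s(1189) = 71 (deficient)


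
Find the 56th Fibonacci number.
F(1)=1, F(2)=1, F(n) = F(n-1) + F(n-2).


Sequence: 1, 1, 2, 3, 5, 8, 13, 21, 34, 55, 89, 144, 233, 377, 610, 987, 1597, 2584, 4181, 6765, 10946, 17711, 28657, 46368, 75025, 121393, 196418, 317811, 514229, 832040, 1346269, 2178309, 3524578, 5702887, 9227465, 14930352, 24157817, 39088169, 63245986, 102334155, 165580141, 267914296, 433494437, 701408733, 1134903170, 1836311903, 2971215073, 4807526976, 7778742049, 12586269025, 20365011074, 32951280099, 53316291173, 86267571272, 139583862445, 225851433717
F(56) = 225851433717


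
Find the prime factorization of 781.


781 / 11 = 71
71 / 71 = 1
781 = 11 × 71


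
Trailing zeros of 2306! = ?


floor(2306/5) = 461
floor(2306/25) = 92
floor(2306/125) = 18
floor(2306/625) = 3
Total = 574

574 trailing zeros


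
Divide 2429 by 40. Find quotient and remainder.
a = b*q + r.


2429 = 40 * 60 + 29
Check: 2400 + 29 = 2429

q = 60, r = 29


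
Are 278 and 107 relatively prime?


Euclidean algorithm:
278 = 2 * 107 + 64
107 = 1 * 64 + 43
64 = 1 * 43 + 21
43 = 2 * 21 + 1
21 = 21 * 1 + 0
GCD(278, 107) = 1

Yes, coprime (GCD = 1)


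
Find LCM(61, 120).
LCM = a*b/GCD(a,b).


GCD(61, 120) = 1
LCM = 61*120/1 = 7320/1 = 7320

LCM = 7320


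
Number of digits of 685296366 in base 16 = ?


685296366 in base 16 = 28D8CAEE
Number of digits = 8

8 digits (base 16)


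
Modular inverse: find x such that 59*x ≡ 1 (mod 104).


Use the extended Euclidean algorithm on (104, 59); each row r = 104*s + 59*t:
r=104, s=1, t=0
r=59, s=0, t=1
q=1: r=45, s=1, t=-1   [104*(1) + 59*(-1) = 45]
q=1: r=14, s=-1, t=2   [104*(-1) + 59*(2) = 14]
q=3: r=3, s=4, t=-7   [104*(4) + 59*(-7) = 3]
q=4: r=2, s=-17, t=30   [104*(-17) + 59*(30) = 2]
q=1: r=1, s=21, t=-37   [104*(21) + 59*(-37) = 1]
q=2: r=0, s=-59, t=104   [104*(-59) + 59*(104) = 0]
GCD = 1 with t = -37, so 59*(-37) ≡ 1 (mod 104)
Inverse = -37 mod 104 = 67
Check: 59 * 67 = 3953 ≡ 1 (mod 104)

59^(-1) ≡ 67 (mod 104)


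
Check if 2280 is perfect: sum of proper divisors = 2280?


Proper divisors of 2280: 1, 2, 3, 4, 5, 6, 8, 10, 12, 15, 19, 20, 24, 30, 38, 40, 57, 60, 76, 95, 114, 120, 152, 190, 228, 285, 380, 456, 570, 760, 1140
Sum = 1 + 2 + 3 + 4 + 5 + 6 + 8 + 10 + 12 + 15 + 19 + 20 + 24 + 30 + 38 + 40 + 57 + 60 + 76 + 95 + 114 + 120 + 152 + 190 + 228 + 285 + 380 + 456 + 570 + 760 + 1140 = 4920

No, 2280 is not perfect (4920 ≠ 2280)


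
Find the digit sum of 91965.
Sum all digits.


9 + 1 + 9 + 6 + 5 = 30


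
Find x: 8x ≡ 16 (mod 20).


GCD(8, 20) = 4 divides 16
Divide: 2x ≡ 4 (mod 5)
x ≡ 2 (mod 5)


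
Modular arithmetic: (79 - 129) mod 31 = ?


79 - 129 = -50
-50 mod 31 = 12


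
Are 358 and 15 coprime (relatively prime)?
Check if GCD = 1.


Euclidean algorithm:
358 = 23 * 15 + 13
15 = 1 * 13 + 2
13 = 6 * 2 + 1
2 = 2 * 1 + 0
GCD(358, 15) = 1

Yes, coprime (GCD = 1)


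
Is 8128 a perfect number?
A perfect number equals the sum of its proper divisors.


Proper divisors of 8128: 1, 2, 4, 8, 16, 32, 64, 127, 254, 508, 1016, 2032, 4064
Sum = 1 + 2 + 4 + 8 + 16 + 32 + 64 + 127 + 254 + 508 + 1016 + 2032 + 4064 = 8128

Yes, 8128 is perfect (8128 = 8128)


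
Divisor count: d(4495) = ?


4495 = 5^1 × 29^1 × 31^1
d(4495) = (1+1) × (1+1) × (1+1) = 8

8 divisors


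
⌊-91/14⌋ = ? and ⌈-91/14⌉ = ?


-91/14 = -6.5000
floor = -7
ceil = -6

floor = -7, ceil = -6


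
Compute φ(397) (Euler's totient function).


397 = 397
Prime factors: 397
φ(397) = 397 × (1-1/397)
= 397 × 396/397 = 396

φ(397) = 396


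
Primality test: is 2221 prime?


Check divisors up to sqrt(2221) = 47.1275
No divisors found.
2221 is prime.

Yes, 2221 is prime


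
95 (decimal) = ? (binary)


95 (base 10) = 95 (decimal)
95 (decimal) = 1011111 (base 2)


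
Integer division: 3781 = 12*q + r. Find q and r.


3781 = 12 * 315 + 1
Check: 3780 + 1 = 3781

q = 315, r = 1


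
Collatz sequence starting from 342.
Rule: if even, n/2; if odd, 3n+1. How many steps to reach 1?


342 → 171 → 514 → 257 → 772 → 386 → 193 → 580 → 290 → 145 → 436 → 218 → 109 → 328 → 164 → 82 → 41 → 124 → 62 → 31 → 94 → 47 → 142 → 71 → 214 → 107 → 322 → 161 → 484 → 242 → 121 → 364 → 182 → 91 → 274 → 137 → 412 → 206 → 103 → 310 → 155 → 466 → 233 → 700 → 350 → 175 → 526 → 263 → 790 → 395 → 1186 → 593 → 1780 → 890 → 445 → 1336 → 668 → 334 → 167 → 502 → 251 → 754 → 377 → 1132 → 566 → 283 → 850 → 425 → 1276 → 638 → 319 → 958 → 479 → 1438 → 719 → 2158 → 1079 → 3238 → 1619 → 4858 → 2429 → 7288 → 3644 → 1822 → 911 → 2734 → 1367 → 4102 → 2051 → 6154 → 3077 → 9232 → 4616 → 2308 → 1154 → 577 → 1732 → 866 → 433 → 1300 → 650 → 325 → 976 → 488 → 244 → 122 → 61 → 184 → 92 → 46 → 23 → 70 → 35 → 106 → 53 → 160 → 80 → 40 → 20 → 10 → 5 → 16 → 8 → 4 → 2 → 1
Total steps = 125

125 steps


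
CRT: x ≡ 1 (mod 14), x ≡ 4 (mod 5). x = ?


M = 14*5 = 70
M1 = M/14 = 5, M2 = M/5 = 14
M1^(-1) mod 14 = 3, M2^(-1) mod 5 = 4
x = 1*5*3 + 4*14*4 = 239
239 mod 70 = 29
Check: 29 mod 14 = 1 ✓, 29 mod 5 = 4 ✓

x ≡ 29 (mod 70)


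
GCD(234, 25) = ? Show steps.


234 = 9 * 25 + 9
25 = 2 * 9 + 7
9 = 1 * 7 + 2
7 = 3 * 2 + 1
2 = 2 * 1 + 0
GCD = 1


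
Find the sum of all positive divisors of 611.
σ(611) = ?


Divisors of 611: 1, 13, 47, 611
Sum = 1 + 13 + 47 + 611 = 672

σ(611) = 672


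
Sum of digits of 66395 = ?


6 + 6 + 3 + 9 + 5 = 29


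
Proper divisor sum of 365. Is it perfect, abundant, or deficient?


Proper divisors: 1, 5, 73
Sum = 1 + 5 + 73 = 79
79 < 365 → deficient

s(365) = 79 (deficient)


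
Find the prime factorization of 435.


435 / 3 = 145
145 / 5 = 29
29 / 29 = 1
435 = 3 × 5 × 29


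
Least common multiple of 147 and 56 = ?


GCD(147, 56) = 7
LCM = 147*56/7 = 8232/7 = 1176

LCM = 1176


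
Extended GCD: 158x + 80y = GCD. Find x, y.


Tabular extended Euclidean (each row: r = 158*s + 80*t):
r=158, s=1, t=0
r=80, s=0, t=1
q=1: r=78, s=1, t=-1   [158*(1) + 80*(-1) = 78]
q=1: r=2, s=-1, t=2   [158*(-1) + 80*(2) = 2]
q=39: r=0, s=40, t=-79   [158*(40) + 80*(-79) = 0]
GCD = 2; from the row with r=2: x=-1, y=2
Check: 158*(-1) + 80*(2) = -158 + 160 = 2

GCD = 2, x = -1, y = 2


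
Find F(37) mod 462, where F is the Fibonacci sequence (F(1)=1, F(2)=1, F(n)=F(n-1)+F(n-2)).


F(k) mod 462 for k=1..37:
1, 1, 2, 3, 5, 8, 13, 21, 34, 55, 89, 144, 233, 377, 148, 63, 211, 274, 23, 297, 320, 155, 13, 168, 181, 349, 68, 417, 23, 440, 1, 441, 442, 421, 401, 360, 299
F(37) mod 462 = 299


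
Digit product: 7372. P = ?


7 × 3 × 7 × 2 = 294


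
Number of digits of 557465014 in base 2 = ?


557465014 in base 2 = 100001001110100011110110110110
Number of digits = 30

30 digits (base 2)


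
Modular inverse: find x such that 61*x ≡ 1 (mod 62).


Use the extended Euclidean algorithm on (62, 61); each row r = 62*s + 61*t:
r=62, s=1, t=0
r=61, s=0, t=1
q=1: r=1, s=1, t=-1   [62*(1) + 61*(-1) = 1]
q=61: r=0, s=-61, t=62   [62*(-61) + 61*(62) = 0]
GCD = 1 with t = -1, so 61*(-1) ≡ 1 (mod 62)
Inverse = -1 mod 62 = 61
Check: 61 * 61 = 3721 ≡ 1 (mod 62)

61^(-1) ≡ 61 (mod 62)


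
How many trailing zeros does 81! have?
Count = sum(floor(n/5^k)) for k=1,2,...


floor(81/5) = 16
floor(81/25) = 3
Total = 19

19 trailing zeros


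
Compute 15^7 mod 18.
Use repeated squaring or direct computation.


15^1 mod 18 = 15
15^2 mod 18 = 9
15^3 mod 18 = 9
15^4 mod 18 = 9
15^5 mod 18 = 9
15^6 mod 18 = 9
15^7 mod 18 = 9


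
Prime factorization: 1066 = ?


1066 / 2 = 533
533 / 13 = 41
41 / 41 = 1
1066 = 2 × 13 × 41


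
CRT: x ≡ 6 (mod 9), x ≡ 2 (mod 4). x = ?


M = 9*4 = 36
M1 = M/9 = 4, M2 = M/4 = 9
M1^(-1) mod 9 = 7, M2^(-1) mod 4 = 1
x = 6*4*7 + 2*9*1 = 186
186 mod 36 = 6
Check: 6 mod 9 = 6 ✓, 6 mod 4 = 2 ✓

x ≡ 6 (mod 36)


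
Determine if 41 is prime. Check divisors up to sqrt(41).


Check divisors up to sqrt(41) = 6.4031
No divisors found.
41 is prime.

Yes, 41 is prime


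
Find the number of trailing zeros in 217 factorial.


floor(217/5) = 43
floor(217/25) = 8
floor(217/125) = 1
Total = 52

52 trailing zeros


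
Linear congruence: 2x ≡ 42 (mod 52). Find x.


GCD(2, 52) = 2 divides 42
Divide: 1x ≡ 21 (mod 26)
x ≡ 21 (mod 26)


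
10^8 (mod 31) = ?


10^1 mod 31 = 10
10^2 mod 31 = 7
10^3 mod 31 = 8
10^4 mod 31 = 18
10^5 mod 31 = 25
10^6 mod 31 = 2
10^7 mod 31 = 20
10^8 mod 31 = 14


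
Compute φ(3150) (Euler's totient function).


3150 = 2 × 3^2 × 5^2 × 7
Prime factors: 2, 3, 5, 7
φ(3150) = 3150 × (1-1/2) × (1-1/3) × (1-1/5) × (1-1/7)
= 3150 × 1/2 × 2/3 × 4/5 × 6/7 = 720

φ(3150) = 720


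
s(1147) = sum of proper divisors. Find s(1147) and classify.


Proper divisors: 1, 31, 37
Sum = 1 + 31 + 37 = 69
69 < 1147 → deficient

s(1147) = 69 (deficient)


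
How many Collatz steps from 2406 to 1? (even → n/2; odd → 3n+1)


2406 → 1203 → 3610 → 1805 → 5416 → 2708 → 1354 → 677 → 2032 → 1016 → 508 → 254 → 127 → 382 → 191 → 574 → 287 → 862 → 431 → 1294 → 647 → 1942 → 971 → 2914 → 1457 → 4372 → 2186 → 1093 → 3280 → 1640 → 820 → 410 → 205 → 616 → 308 → 154 → 77 → 232 → 116 → 58 → 29 → 88 → 44 → 22 → 11 → 34 → 17 → 52 → 26 → 13 → 40 → 20 → 10 → 5 → 16 → 8 → 4 → 2 → 1
Total steps = 58

58 steps


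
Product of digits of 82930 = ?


8 × 2 × 9 × 3 × 0 = 0


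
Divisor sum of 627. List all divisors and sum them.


Divisors of 627: 1, 3, 11, 19, 33, 57, 209, 627
Sum = 1 + 3 + 11 + 19 + 33 + 57 + 209 + 627 = 960

σ(627) = 960


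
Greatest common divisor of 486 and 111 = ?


486 = 4 * 111 + 42
111 = 2 * 42 + 27
42 = 1 * 27 + 15
27 = 1 * 15 + 12
15 = 1 * 12 + 3
12 = 4 * 3 + 0
GCD = 3


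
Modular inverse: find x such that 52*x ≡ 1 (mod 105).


Use the extended Euclidean algorithm on (105, 52); each row r = 105*s + 52*t:
r=105, s=1, t=0
r=52, s=0, t=1
q=2: r=1, s=1, t=-2   [105*(1) + 52*(-2) = 1]
q=52: r=0, s=-52, t=105   [105*(-52) + 52*(105) = 0]
GCD = 1 with t = -2, so 52*(-2) ≡ 1 (mod 105)
Inverse = -2 mod 105 = 103
Check: 52 * 103 = 5356 ≡ 1 (mod 105)

52^(-1) ≡ 103 (mod 105)


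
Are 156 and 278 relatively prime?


Euclidean algorithm:
278 = 1 * 156 + 122
156 = 1 * 122 + 34
122 = 3 * 34 + 20
34 = 1 * 20 + 14
20 = 1 * 14 + 6
14 = 2 * 6 + 2
6 = 3 * 2 + 0
GCD(156, 278) = 2

No, not coprime (GCD = 2)


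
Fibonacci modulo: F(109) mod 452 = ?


F(k) mod 452 for k=1..109:
1, 1, 2, 3, 5, 8, 13, 21, 34, 55, 89, 144, 233, 377, 158, 83, 241, 324, 113, 437, 98, 83, 181, 264, 445, 257, 250, 55, 305, 360, 213, 121, 334, 3, 337, 340, 225, 113, 338, 451, 337, 336, 221, 105, 326, 431, 305, 284, 137, 421, 106, 75, 181, 256, 437, 241, 226, 15, 241, 256, 45, 301, 346, 195, 89, 284, 373, 205, 126, 331, 5, 336, 341, 225, 114, 339, 1, 340, 341, 229, 118, 347, 13, 360, 373, 281, 202, 31, 233, 264, 45, 309, 354, 211, 113, 324, 437, 309, 294, 151, 445, 144, 137, 281, 418, 247, 213, 8, 221
F(109) mod 452 = 221


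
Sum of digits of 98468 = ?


9 + 8 + 4 + 6 + 8 = 35


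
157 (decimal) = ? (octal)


157 (base 10) = 157 (decimal)
157 (decimal) = 235 (base 8)


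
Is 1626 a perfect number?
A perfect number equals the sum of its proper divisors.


Proper divisors of 1626: 1, 2, 3, 6, 271, 542, 813
Sum = 1 + 2 + 3 + 6 + 271 + 542 + 813 = 1638

No, 1626 is not perfect (1638 ≠ 1626)


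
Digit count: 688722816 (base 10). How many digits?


688722816 has 9 digits in base 10
floor(log10(688722816)) + 1 = floor(8.8380) + 1 = 9

9 digits (base 10)


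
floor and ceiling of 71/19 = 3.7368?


71/19 = 3.7368
floor = 3
ceil = 4

floor = 3, ceil = 4


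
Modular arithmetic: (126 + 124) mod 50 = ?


126 + 124 = 250
250 mod 50 = 0


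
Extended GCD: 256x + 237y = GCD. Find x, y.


Tabular extended Euclidean (each row: r = 256*s + 237*t):
r=256, s=1, t=0
r=237, s=0, t=1
q=1: r=19, s=1, t=-1   [256*(1) + 237*(-1) = 19]
q=12: r=9, s=-12, t=13   [256*(-12) + 237*(13) = 9]
q=2: r=1, s=25, t=-27   [256*(25) + 237*(-27) = 1]
q=9: r=0, s=-237, t=256   [256*(-237) + 237*(256) = 0]
GCD = 1; from the row with r=1: x=25, y=-27
Check: 256*(25) + 237*(-27) = 6400 - 6399 = 1

GCD = 1, x = 25, y = -27


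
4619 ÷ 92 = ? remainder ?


4619 = 92 * 50 + 19
Check: 4600 + 19 = 4619

q = 50, r = 19


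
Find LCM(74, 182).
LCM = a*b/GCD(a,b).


GCD(74, 182) = 2
LCM = 74*182/2 = 13468/2 = 6734

LCM = 6734


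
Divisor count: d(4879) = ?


4879 = 7^1 × 17^1 × 41^1
d(4879) = (1+1) × (1+1) × (1+1) = 8

8 divisors


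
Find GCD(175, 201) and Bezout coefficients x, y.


Tabular extended Euclidean (each row: r = 175*s + 201*t):
r=175, s=1, t=0
r=201, s=0, t=1
q=0: r=175, s=1, t=0   [175*(1) + 201*(0) = 175]
q=1: r=26, s=-1, t=1   [175*(-1) + 201*(1) = 26]
q=6: r=19, s=7, t=-6   [175*(7) + 201*(-6) = 19]
q=1: r=7, s=-8, t=7   [175*(-8) + 201*(7) = 7]
q=2: r=5, s=23, t=-20   [175*(23) + 201*(-20) = 5]
q=1: r=2, s=-31, t=27   [175*(-31) + 201*(27) = 2]
q=2: r=1, s=85, t=-74   [175*(85) + 201*(-74) = 1]
q=2: r=0, s=-201, t=175   [175*(-201) + 201*(175) = 0]
GCD = 1; from the row with r=1: x=85, y=-74
Check: 175*(85) + 201*(-74) = 14875 - 14874 = 1

GCD = 1, x = 85, y = -74


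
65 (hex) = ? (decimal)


65 (base 16) = 101 (decimal)
101 (decimal) = 101 (base 10)


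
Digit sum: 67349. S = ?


6 + 7 + 3 + 4 + 9 = 29


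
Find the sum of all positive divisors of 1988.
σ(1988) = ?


Divisors of 1988: 1, 2, 4, 7, 14, 28, 71, 142, 284, 497, 994, 1988
Sum = 1 + 2 + 4 + 7 + 14 + 28 + 71 + 142 + 284 + 497 + 994 + 1988 = 4032

σ(1988) = 4032


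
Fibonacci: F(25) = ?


Sequence: 1, 1, 2, 3, 5, 8, 13, 21, 34, 55, 89, 144, 233, 377, 610, 987, 1597, 2584, 4181, 6765, 10946, 17711, 28657, 46368, 75025
F(25) = 75025


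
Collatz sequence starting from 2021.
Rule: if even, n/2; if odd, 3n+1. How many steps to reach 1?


2021 → 6064 → 3032 → 1516 → 758 → 379 → 1138 → 569 → 1708 → 854 → 427 → 1282 → 641 → 1924 → 962 → 481 → 1444 → 722 → 361 → 1084 → 542 → 271 → 814 → 407 → 1222 → 611 → 1834 → 917 → 2752 → 1376 → 688 → 344 → 172 → 86 → 43 → 130 → 65 → 196 → 98 → 49 → 148 → 74 → 37 → 112 → 56 → 28 → 14 → 7 → 22 → 11 → 34 → 17 → 52 → 26 → 13 → 40 → 20 → 10 → 5 → 16 → 8 → 4 → 2 → 1
Total steps = 63

63 steps


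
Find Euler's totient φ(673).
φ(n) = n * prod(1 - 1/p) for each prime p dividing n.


673 = 673
Prime factors: 673
φ(673) = 673 × (1-1/673)
= 673 × 672/673 = 672

φ(673) = 672


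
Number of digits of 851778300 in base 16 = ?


851778300 in base 16 = 32C51AFC
Number of digits = 8

8 digits (base 16)


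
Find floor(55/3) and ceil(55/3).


55/3 = 18.3333
floor = 18
ceil = 19

floor = 18, ceil = 19


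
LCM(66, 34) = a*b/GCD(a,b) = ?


GCD(66, 34) = 2
LCM = 66*34/2 = 2244/2 = 1122

LCM = 1122


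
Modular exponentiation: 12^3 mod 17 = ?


12^1 mod 17 = 12
12^2 mod 17 = 8
12^3 mod 17 = 11


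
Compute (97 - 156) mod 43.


97 - 156 = -59
-59 mod 43 = 27


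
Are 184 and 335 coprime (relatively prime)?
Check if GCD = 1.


Euclidean algorithm:
335 = 1 * 184 + 151
184 = 1 * 151 + 33
151 = 4 * 33 + 19
33 = 1 * 19 + 14
19 = 1 * 14 + 5
14 = 2 * 5 + 4
5 = 1 * 4 + 1
4 = 4 * 1 + 0
GCD(184, 335) = 1

Yes, coprime (GCD = 1)


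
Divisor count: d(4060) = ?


4060 = 2^2 × 5^1 × 7^1 × 29^1
d(4060) = (2+1) × (1+1) × (1+1) × (1+1) = 24

24 divisors


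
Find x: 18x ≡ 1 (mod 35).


GCD(18, 35) = 1, unique solution
a^(-1) mod 35 = 2
x = 2 * 1 mod 35 = 2

x ≡ 2 (mod 35)


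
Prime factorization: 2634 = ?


2634 / 2 = 1317
1317 / 3 = 439
439 / 439 = 1
2634 = 2 × 3 × 439


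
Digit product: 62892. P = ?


6 × 2 × 8 × 9 × 2 = 1728


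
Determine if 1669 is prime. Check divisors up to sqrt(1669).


Check divisors up to sqrt(1669) = 40.8534
No divisors found.
1669 is prime.

Yes, 1669 is prime


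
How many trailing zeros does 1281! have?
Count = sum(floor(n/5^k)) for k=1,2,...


floor(1281/5) = 256
floor(1281/25) = 51
floor(1281/125) = 10
floor(1281/625) = 2
Total = 319

319 trailing zeros


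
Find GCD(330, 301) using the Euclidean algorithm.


330 = 1 * 301 + 29
301 = 10 * 29 + 11
29 = 2 * 11 + 7
11 = 1 * 7 + 4
7 = 1 * 4 + 3
4 = 1 * 3 + 1
3 = 3 * 1 + 0
GCD = 1


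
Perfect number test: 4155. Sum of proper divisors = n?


Proper divisors of 4155: 1, 3, 5, 15, 277, 831, 1385
Sum = 1 + 3 + 5 + 15 + 277 + 831 + 1385 = 2517

No, 4155 is not perfect (2517 ≠ 4155)


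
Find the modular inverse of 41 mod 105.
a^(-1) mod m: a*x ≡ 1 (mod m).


Use the extended Euclidean algorithm on (105, 41); each row r = 105*s + 41*t:
r=105, s=1, t=0
r=41, s=0, t=1
q=2: r=23, s=1, t=-2   [105*(1) + 41*(-2) = 23]
q=1: r=18, s=-1, t=3   [105*(-1) + 41*(3) = 18]
q=1: r=5, s=2, t=-5   [105*(2) + 41*(-5) = 5]
q=3: r=3, s=-7, t=18   [105*(-7) + 41*(18) = 3]
q=1: r=2, s=9, t=-23   [105*(9) + 41*(-23) = 2]
q=1: r=1, s=-16, t=41   [105*(-16) + 41*(41) = 1]
q=2: r=0, s=41, t=-105   [105*(41) + 41*(-105) = 0]
GCD = 1 with t = 41, so 41*(41) ≡ 1 (mod 105)
Inverse = 41 mod 105 = 41
Check: 41 * 41 = 1681 ≡ 1 (mod 105)

41^(-1) ≡ 41 (mod 105)


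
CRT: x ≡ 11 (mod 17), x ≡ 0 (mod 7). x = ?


M = 17*7 = 119
M1 = M/17 = 7, M2 = M/7 = 17
M1^(-1) mod 17 = 5, M2^(-1) mod 7 = 5
x = 11*7*5 + 0*17*5 = 385
385 mod 119 = 28
Check: 28 mod 17 = 11 ✓, 28 mod 7 = 0 ✓

x ≡ 28 (mod 119)


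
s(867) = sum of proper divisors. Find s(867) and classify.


Proper divisors: 1, 3, 17, 51, 289
Sum = 1 + 3 + 17 + 51 + 289 = 361
361 < 867 → deficient

s(867) = 361 (deficient)


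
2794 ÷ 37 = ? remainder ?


2794 = 37 * 75 + 19
Check: 2775 + 19 = 2794

q = 75, r = 19


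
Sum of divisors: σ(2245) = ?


Divisors of 2245: 1, 5, 449, 2245
Sum = 1 + 5 + 449 + 2245 = 2700

σ(2245) = 2700


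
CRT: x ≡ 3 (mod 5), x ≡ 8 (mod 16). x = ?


M = 5*16 = 80
M1 = M/5 = 16, M2 = M/16 = 5
M1^(-1) mod 5 = 1, M2^(-1) mod 16 = 13
x = 3*16*1 + 8*5*13 = 568
568 mod 80 = 8
Check: 8 mod 5 = 3 ✓, 8 mod 16 = 8 ✓

x ≡ 8 (mod 80)


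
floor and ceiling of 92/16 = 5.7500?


92/16 = 5.7500
floor = 5
ceil = 6

floor = 5, ceil = 6


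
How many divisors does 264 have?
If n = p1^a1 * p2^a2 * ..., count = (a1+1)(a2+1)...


264 = 2^3 × 3^1 × 11^1
d(264) = (3+1) × (1+1) × (1+1) = 16

16 divisors


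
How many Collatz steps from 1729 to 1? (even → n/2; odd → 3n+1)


1729 → 5188 → 2594 → 1297 → 3892 → 1946 → 973 → 2920 → 1460 → 730 → 365 → 1096 → 548 → 274 → 137 → 412 → 206 → 103 → 310 → 155 → 466 → 233 → 700 → 350 → 175 → 526 → 263 → 790 → 395 → 1186 → 593 → 1780 → 890 → 445 → 1336 → 668 → 334 → 167 → 502 → 251 → 754 → 377 → 1132 → 566 → 283 → 850 → 425 → 1276 → 638 → 319 → 958 → 479 → 1438 → 719 → 2158 → 1079 → 3238 → 1619 → 4858 → 2429 → 7288 → 3644 → 1822 → 911 → 2734 → 1367 → 4102 → 2051 → 6154 → 3077 → 9232 → 4616 → 2308 → 1154 → 577 → 1732 → 866 → 433 → 1300 → 650 → 325 → 976 → 488 → 244 → 122 → 61 → 184 → 92 → 46 → 23 → 70 → 35 → 106 → 53 → 160 → 80 → 40 → 20 → 10 → 5 → 16 → 8 → 4 → 2 → 1
Total steps = 104

104 steps


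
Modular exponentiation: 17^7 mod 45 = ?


17^1 mod 45 = 17
17^2 mod 45 = 19
17^3 mod 45 = 8
17^4 mod 45 = 1
17^5 mod 45 = 17
17^6 mod 45 = 19
17^7 mod 45 = 8


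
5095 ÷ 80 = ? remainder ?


5095 = 80 * 63 + 55
Check: 5040 + 55 = 5095

q = 63, r = 55


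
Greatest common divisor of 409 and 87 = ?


409 = 4 * 87 + 61
87 = 1 * 61 + 26
61 = 2 * 26 + 9
26 = 2 * 9 + 8
9 = 1 * 8 + 1
8 = 8 * 1 + 0
GCD = 1


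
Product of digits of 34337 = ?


3 × 4 × 3 × 3 × 7 = 756


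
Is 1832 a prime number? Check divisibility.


1832 / 2 = 916 (exact division)
1832 is NOT prime.

No, 1832 is not prime


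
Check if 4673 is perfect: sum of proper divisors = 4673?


Proper divisors of 4673: 1
Sum = 1 = 1

No, 4673 is not perfect (1 ≠ 4673)


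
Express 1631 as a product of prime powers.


1631 / 7 = 233
233 / 233 = 1
1631 = 7 × 233


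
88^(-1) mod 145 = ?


Use the extended Euclidean algorithm on (145, 88); each row r = 145*s + 88*t:
r=145, s=1, t=0
r=88, s=0, t=1
q=1: r=57, s=1, t=-1   [145*(1) + 88*(-1) = 57]
q=1: r=31, s=-1, t=2   [145*(-1) + 88*(2) = 31]
q=1: r=26, s=2, t=-3   [145*(2) + 88*(-3) = 26]
q=1: r=5, s=-3, t=5   [145*(-3) + 88*(5) = 5]
q=5: r=1, s=17, t=-28   [145*(17) + 88*(-28) = 1]
q=5: r=0, s=-88, t=145   [145*(-88) + 88*(145) = 0]
GCD = 1 with t = -28, so 88*(-28) ≡ 1 (mod 145)
Inverse = -28 mod 145 = 117
Check: 88 * 117 = 10296 ≡ 1 (mod 145)

88^(-1) ≡ 117 (mod 145)


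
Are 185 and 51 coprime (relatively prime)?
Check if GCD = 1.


Euclidean algorithm:
185 = 3 * 51 + 32
51 = 1 * 32 + 19
32 = 1 * 19 + 13
19 = 1 * 13 + 6
13 = 2 * 6 + 1
6 = 6 * 1 + 0
GCD(185, 51) = 1

Yes, coprime (GCD = 1)


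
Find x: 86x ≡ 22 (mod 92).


GCD(86, 92) = 2 divides 22
Divide: 43x ≡ 11 (mod 46)
x ≡ 27 (mod 46)


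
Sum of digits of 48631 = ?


4 + 8 + 6 + 3 + 1 = 22


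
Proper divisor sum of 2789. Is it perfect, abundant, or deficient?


Proper divisors: 1
Sum = 1 = 1
1 < 2789 → deficient

s(2789) = 1 (deficient)


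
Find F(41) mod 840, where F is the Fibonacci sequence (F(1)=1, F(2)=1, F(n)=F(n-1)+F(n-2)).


F(k) mod 840 for k=1..41:
1, 1, 2, 3, 5, 8, 13, 21, 34, 55, 89, 144, 233, 377, 610, 147, 757, 64, 821, 45, 26, 71, 97, 168, 265, 433, 698, 291, 149, 440, 589, 189, 778, 127, 65, 192, 257, 449, 706, 315, 181
F(41) mod 840 = 181


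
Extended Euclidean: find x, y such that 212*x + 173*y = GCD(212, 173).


Tabular extended Euclidean (each row: r = 212*s + 173*t):
r=212, s=1, t=0
r=173, s=0, t=1
q=1: r=39, s=1, t=-1   [212*(1) + 173*(-1) = 39]
q=4: r=17, s=-4, t=5   [212*(-4) + 173*(5) = 17]
q=2: r=5, s=9, t=-11   [212*(9) + 173*(-11) = 5]
q=3: r=2, s=-31, t=38   [212*(-31) + 173*(38) = 2]
q=2: r=1, s=71, t=-87   [212*(71) + 173*(-87) = 1]
q=2: r=0, s=-173, t=212   [212*(-173) + 173*(212) = 0]
GCD = 1; from the row with r=1: x=71, y=-87
Check: 212*(71) + 173*(-87) = 15052 - 15051 = 1

GCD = 1, x = 71, y = -87


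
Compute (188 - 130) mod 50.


188 - 130 = 58
58 mod 50 = 8


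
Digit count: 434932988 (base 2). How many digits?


434932988 in base 2 = 11001111011001000110011111100
Number of digits = 29

29 digits (base 2)


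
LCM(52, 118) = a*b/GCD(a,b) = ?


GCD(52, 118) = 2
LCM = 52*118/2 = 6136/2 = 3068

LCM = 3068


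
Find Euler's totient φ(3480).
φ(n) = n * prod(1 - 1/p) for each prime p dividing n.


3480 = 2^3 × 3 × 5 × 29
Prime factors: 2, 3, 5, 29
φ(3480) = 3480 × (1-1/2) × (1-1/3) × (1-1/5) × (1-1/29)
= 3480 × 1/2 × 2/3 × 4/5 × 28/29 = 896

φ(3480) = 896


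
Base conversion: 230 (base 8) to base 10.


230 (base 8) = 152 (decimal)
152 (decimal) = 152 (base 10)


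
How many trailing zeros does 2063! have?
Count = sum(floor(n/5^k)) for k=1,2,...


floor(2063/5) = 412
floor(2063/25) = 82
floor(2063/125) = 16
floor(2063/625) = 3
Total = 513

513 trailing zeros


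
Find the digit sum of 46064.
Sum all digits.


4 + 6 + 0 + 6 + 4 = 20


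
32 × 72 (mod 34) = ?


32 × 72 = 2304
2304 mod 34 = 26


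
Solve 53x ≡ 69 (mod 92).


GCD(53, 92) = 1, unique solution
a^(-1) mod 92 = 33
x = 33 * 69 mod 92 = 69

x ≡ 69 (mod 92)


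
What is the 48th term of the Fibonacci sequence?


Sequence: 1, 1, 2, 3, 5, 8, 13, 21, 34, 55, 89, 144, 233, 377, 610, 987, 1597, 2584, 4181, 6765, 10946, 17711, 28657, 46368, 75025, 121393, 196418, 317811, 514229, 832040, 1346269, 2178309, 3524578, 5702887, 9227465, 14930352, 24157817, 39088169, 63245986, 102334155, 165580141, 267914296, 433494437, 701408733, 1134903170, 1836311903, 2971215073, 4807526976
F(48) = 4807526976


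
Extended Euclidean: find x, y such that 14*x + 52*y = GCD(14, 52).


Tabular extended Euclidean (each row: r = 14*s + 52*t):
r=14, s=1, t=0
r=52, s=0, t=1
q=0: r=14, s=1, t=0   [14*(1) + 52*(0) = 14]
q=3: r=10, s=-3, t=1   [14*(-3) + 52*(1) = 10]
q=1: r=4, s=4, t=-1   [14*(4) + 52*(-1) = 4]
q=2: r=2, s=-11, t=3   [14*(-11) + 52*(3) = 2]
q=2: r=0, s=26, t=-7   [14*(26) + 52*(-7) = 0]
GCD = 2; from the row with r=2: x=-11, y=3
Check: 14*(-11) + 52*(3) = -154 + 156 = 2

GCD = 2, x = -11, y = 3


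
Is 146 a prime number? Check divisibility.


146 / 2 = 73 (exact division)
146 is NOT prime.

No, 146 is not prime


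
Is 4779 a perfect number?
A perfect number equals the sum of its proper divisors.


Proper divisors of 4779: 1, 3, 9, 27, 59, 81, 177, 531, 1593
Sum = 1 + 3 + 9 + 27 + 59 + 81 + 177 + 531 + 1593 = 2481

No, 4779 is not perfect (2481 ≠ 4779)


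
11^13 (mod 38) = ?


11^1 mod 38 = 11
11^2 mod 38 = 7
11^3 mod 38 = 1
11^4 mod 38 = 11
11^5 mod 38 = 7
11^6 mod 38 = 1
11^7 mod 38 = 11
11^8 mod 38 = 7
11^9 mod 38 = 1
11^10 mod 38 = 11
11^11 mod 38 = 7
11^12 mod 38 = 1
11^13 mod 38 = 11


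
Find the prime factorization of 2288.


2288 / 2 = 1144
1144 / 2 = 572
572 / 2 = 286
286 / 2 = 143
143 / 11 = 13
13 / 13 = 1
2288 = 2^4 × 11 × 13


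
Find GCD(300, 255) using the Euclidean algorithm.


300 = 1 * 255 + 45
255 = 5 * 45 + 30
45 = 1 * 30 + 15
30 = 2 * 15 + 0
GCD = 15


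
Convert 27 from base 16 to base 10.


27 (base 16) = 39 (decimal)
39 (decimal) = 39 (base 10)


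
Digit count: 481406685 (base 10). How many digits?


481406685 has 9 digits in base 10
floor(log10(481406685)) + 1 = floor(8.6825) + 1 = 9

9 digits (base 10)


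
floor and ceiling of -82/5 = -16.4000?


-82/5 = -16.4000
floor = -17
ceil = -16

floor = -17, ceil = -16


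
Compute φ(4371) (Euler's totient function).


4371 = 3 × 31 × 47
Prime factors: 3, 31, 47
φ(4371) = 4371 × (1-1/3) × (1-1/31) × (1-1/47)
= 4371 × 2/3 × 30/31 × 46/47 = 2760

φ(4371) = 2760


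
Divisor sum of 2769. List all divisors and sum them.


Divisors of 2769: 1, 3, 13, 39, 71, 213, 923, 2769
Sum = 1 + 3 + 13 + 39 + 71 + 213 + 923 + 2769 = 4032

σ(2769) = 4032


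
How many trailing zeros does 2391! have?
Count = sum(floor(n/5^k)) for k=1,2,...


floor(2391/5) = 478
floor(2391/25) = 95
floor(2391/125) = 19
floor(2391/625) = 3
Total = 595

595 trailing zeros


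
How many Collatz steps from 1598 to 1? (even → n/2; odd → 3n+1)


1598 → 799 → 2398 → 1199 → 3598 → 1799 → 5398 → 2699 → 8098 → 4049 → 12148 → 6074 → 3037 → 9112 → 4556 → 2278 → 1139 → 3418 → 1709 → 5128 → 2564 → 1282 → 641 → 1924 → 962 → 481 → 1444 → 722 → 361 → 1084 → 542 → 271 → 814 → 407 → 1222 → 611 → 1834 → 917 → 2752 → 1376 → 688 → 344 → 172 → 86 → 43 → 130 → 65 → 196 → 98 → 49 → 148 → 74 → 37 → 112 → 56 → 28 → 14 → 7 → 22 → 11 → 34 → 17 → 52 → 26 → 13 → 40 → 20 → 10 → 5 → 16 → 8 → 4 → 2 → 1
Total steps = 73

73 steps


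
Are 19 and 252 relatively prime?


Euclidean algorithm:
252 = 13 * 19 + 5
19 = 3 * 5 + 4
5 = 1 * 4 + 1
4 = 4 * 1 + 0
GCD(19, 252) = 1

Yes, coprime (GCD = 1)


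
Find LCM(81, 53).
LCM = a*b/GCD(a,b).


GCD(81, 53) = 1
LCM = 81*53/1 = 4293/1 = 4293

LCM = 4293


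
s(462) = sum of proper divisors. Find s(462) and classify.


Proper divisors: 1, 2, 3, 6, 7, 11, 14, 21, 22, 33, 42, 66, 77, 154, 231
Sum = 1 + 2 + 3 + 6 + 7 + 11 + 14 + 21 + 22 + 33 + 42 + 66 + 77 + 154 + 231 = 690
690 > 462 → abundant

s(462) = 690 (abundant)
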